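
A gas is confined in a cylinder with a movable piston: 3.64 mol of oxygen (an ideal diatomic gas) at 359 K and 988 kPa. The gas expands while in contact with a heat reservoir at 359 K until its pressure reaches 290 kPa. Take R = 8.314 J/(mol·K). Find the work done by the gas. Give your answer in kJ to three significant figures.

W ≈ 13.3 kJ

Isothermal process: W = nRT ln(V₂/V₁) = nRT ln(P₁/P₂).
W = (3.64)(8.314)(359) × ln(988/290)
  = 10864 × ln(3.407) = 10864 × 1.226
W_by_gas = 13318 J.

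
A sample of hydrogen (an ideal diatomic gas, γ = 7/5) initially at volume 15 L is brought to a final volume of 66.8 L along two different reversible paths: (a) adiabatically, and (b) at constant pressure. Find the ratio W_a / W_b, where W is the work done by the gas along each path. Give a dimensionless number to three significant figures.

Path (a) adiabatic: W = P₁V₁(1 − (V₁/V₂)^(γ−1))/(γ−1) → W_a/(P₁V₁) = 1.124.
Path (b) isobaric: W = P₁(V₂ − V₁) → W_b/(P₁V₁) = 3.453.
W_a / W_b = 1.124 / 3.453 = 0.3256.

W_a / W_b ≈ 0.326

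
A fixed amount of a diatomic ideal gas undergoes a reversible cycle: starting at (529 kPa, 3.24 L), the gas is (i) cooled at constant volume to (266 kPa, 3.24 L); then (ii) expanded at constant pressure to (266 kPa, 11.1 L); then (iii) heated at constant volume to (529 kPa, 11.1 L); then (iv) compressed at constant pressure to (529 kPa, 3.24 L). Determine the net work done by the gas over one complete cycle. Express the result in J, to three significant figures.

W_net ≈ -2070 J

Constant-volume legs do no work.
W(ii) = (266)(11.1 − 3.24) = 2091 J; W(iv) = (529)(3.24 − 11.1) = -4158 J.
W_net = 2091 − 4158 = -2067 J (the counter-clockwise enclosed area).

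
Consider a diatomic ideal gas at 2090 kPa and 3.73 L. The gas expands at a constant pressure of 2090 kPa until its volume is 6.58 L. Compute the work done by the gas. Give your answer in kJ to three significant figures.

W ≈ 5.96 kJ

Isobaric: W = P ΔV.
W = (2090 kPa)(6.58 − 3.73 L) = (2090)(2.85) = 5956 J.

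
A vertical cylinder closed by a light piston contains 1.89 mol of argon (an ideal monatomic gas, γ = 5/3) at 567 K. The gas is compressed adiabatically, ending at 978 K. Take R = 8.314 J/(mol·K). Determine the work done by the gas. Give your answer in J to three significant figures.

W ≈ -9690 J

Adiabatic ⇒ Q = 0, so W_by = −ΔU = nCᵥ(T₁ − T₂).
Cᵥ = 3R/2 = 12.47 J/(mol·K).
W = (1.89)(12.47)(567 − 978) = -9687 J.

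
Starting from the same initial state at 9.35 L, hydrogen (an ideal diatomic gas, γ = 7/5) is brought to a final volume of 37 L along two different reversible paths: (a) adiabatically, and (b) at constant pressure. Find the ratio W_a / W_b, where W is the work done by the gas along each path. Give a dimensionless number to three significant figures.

Path (a) adiabatic: W = P₁V₁(1 − (V₁/V₂)^(γ−1))/(γ−1) → W_a/(P₁V₁) = 1.058.
Path (b) isobaric: W = P₁(V₂ − V₁) → W_b/(P₁V₁) = 2.957.
W_a / W_b = 1.058 / 2.957 = 0.3577.

W_a / W_b ≈ 0.358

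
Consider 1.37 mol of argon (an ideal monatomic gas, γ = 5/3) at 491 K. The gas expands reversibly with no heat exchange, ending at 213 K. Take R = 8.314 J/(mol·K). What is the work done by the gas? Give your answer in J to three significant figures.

W ≈ 4750 J

Adiabatic ⇒ Q = 0, so W_by = −ΔU = nCᵥ(T₁ − T₂).
Cᵥ = 3R/2 = 12.47 J/(mol·K).
W = (1.37)(12.47)(491 − 213) = 4750 J.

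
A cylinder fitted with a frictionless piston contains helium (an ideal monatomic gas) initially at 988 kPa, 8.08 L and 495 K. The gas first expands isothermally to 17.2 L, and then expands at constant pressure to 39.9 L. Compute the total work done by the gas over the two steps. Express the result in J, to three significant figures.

W_total ≈ 16600 J

Step 1 (isothermal): W = P₁V₁ ln(V₂/V₁) = (7983) ln(17.2/8.08) = 6031 J.
After step 1: P = 464.1 kPa, V = 17.2 L, T = 495 K.
Step 2 (isobaric): W = PΔV = (464.1 kPa)(39.9 − 17.2 L) = 10536 J.
W_total = 6031 + 10536 = 16567 J.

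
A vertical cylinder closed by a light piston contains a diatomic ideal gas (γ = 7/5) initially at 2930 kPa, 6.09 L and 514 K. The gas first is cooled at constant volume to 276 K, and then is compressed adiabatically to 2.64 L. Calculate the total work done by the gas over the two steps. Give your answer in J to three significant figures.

Step 1 (isochoric): W = 0 (constant volume).
After step 1: P = 1573 kPa (V unchanged).
Step 2 (adiabatic): W = (P₁V₁ − P₂V₂)/(γ−1) = (9581 − 13386)/0.4 = -9510 J.
W_total = 0 − 9510 = -9510 J.

W_total ≈ -9510 J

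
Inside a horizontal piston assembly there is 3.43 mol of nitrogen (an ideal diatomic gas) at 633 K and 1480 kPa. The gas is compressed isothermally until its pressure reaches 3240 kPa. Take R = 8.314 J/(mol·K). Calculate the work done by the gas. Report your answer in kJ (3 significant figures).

Isothermal process: W = nRT ln(V₂/V₁) = nRT ln(P₁/P₂).
W = (3.43)(8.314)(633) × ln(1480/3240)
  = 18051 × ln(0.4568) = 18051 × -0.7835
W_by_gas = -14144 J.

W ≈ -14.1 kJ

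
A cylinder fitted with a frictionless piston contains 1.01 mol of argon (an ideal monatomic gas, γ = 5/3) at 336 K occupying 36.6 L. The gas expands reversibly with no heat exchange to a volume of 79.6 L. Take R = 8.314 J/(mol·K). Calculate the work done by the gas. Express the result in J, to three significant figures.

Adiabatic: TV^(γ−1) = const with γ = 5/3.
T₂ = T₁ (V₁/V₂)^(γ−1) = 336 × (36.6/79.6)^0.667 = 336 × 0.5957 = 200.2 K.
W_by = nCᵥ(T₁ − T₂) = (1.01)(12.47)(336 − 200.2) = 1711 J.

W ≈ 1710 J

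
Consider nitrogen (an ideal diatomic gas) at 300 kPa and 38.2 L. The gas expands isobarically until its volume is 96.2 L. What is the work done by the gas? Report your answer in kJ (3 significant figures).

W ≈ 17.4 kJ

Isobaric: W = P ΔV.
W = (300 kPa)(96.2 − 38.2 L) = (300)(58) = 17400 J.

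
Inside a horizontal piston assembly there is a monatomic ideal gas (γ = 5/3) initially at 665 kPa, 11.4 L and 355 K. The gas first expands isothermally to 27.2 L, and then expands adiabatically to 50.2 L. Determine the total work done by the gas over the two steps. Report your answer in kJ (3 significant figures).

W_total ≈ 10.4 kJ

Step 1 (isothermal): W = P₁V₁ ln(V₂/V₁) = (7581) ln(27.2/11.4) = 6592 J.
After step 1: P = 278.7 kPa, V = 27.2 L, T = 355 K.
Step 2 (adiabatic): W = (P₁V₁ − P₂V₂)/(γ−1) = (7581 − 5039)/0.667 = 3814 J.
W_total = 6592 + 3814 = 10406 J.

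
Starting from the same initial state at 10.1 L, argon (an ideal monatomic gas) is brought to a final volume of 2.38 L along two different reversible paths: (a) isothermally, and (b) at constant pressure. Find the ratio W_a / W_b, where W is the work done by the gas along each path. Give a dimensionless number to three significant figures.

W_a / W_b ≈ 1.89

Path (a) isothermal: W = P₁V₁ ln(V₂/V₁) → W_a/(P₁V₁) = -1.445.
Path (b) isobaric: W = P₁(V₂ − V₁) → W_b/(P₁V₁) = -0.7644.
W_a / W_b = -1.445 / -0.7644 = 1.891.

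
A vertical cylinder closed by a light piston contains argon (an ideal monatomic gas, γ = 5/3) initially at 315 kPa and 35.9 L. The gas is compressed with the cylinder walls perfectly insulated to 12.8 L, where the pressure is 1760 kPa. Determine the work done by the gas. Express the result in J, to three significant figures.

Adiabatic: W = (P₁V₁ − P₂V₂)/(γ − 1) with γ = 5/3.
P₁V₁ = 11308 J, P₂V₂ = 22528 J.
W = (11308 − 22528) / 0.6667 = -16829 J.

W ≈ -16800 J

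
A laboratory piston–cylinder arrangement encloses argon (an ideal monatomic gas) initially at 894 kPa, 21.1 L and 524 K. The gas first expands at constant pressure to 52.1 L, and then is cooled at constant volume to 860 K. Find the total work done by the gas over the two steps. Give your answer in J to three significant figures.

W_total ≈ 27700 J

Step 1 (isobaric): W = PΔV = (894 kPa)(52.1 − 21.1 L) = 27714 J.
Step 2 (isochoric): W = 0 (constant volume).
W_total = 27714 + 0 = 27714 J.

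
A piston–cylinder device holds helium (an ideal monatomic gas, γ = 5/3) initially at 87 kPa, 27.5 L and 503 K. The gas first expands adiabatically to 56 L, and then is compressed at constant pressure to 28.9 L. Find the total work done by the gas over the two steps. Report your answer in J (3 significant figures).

W_total ≈ 634 J

Step 1 (adiabatic): W = (P₁V₁ − P₂V₂)/(γ−1) = (2392 − 1489)/0.667 = 1355 J.
After step 1: P = 26.59 kPa, V = 56 L, T = 313.1 K.
Step 2 (isobaric): W = PΔV = (26.59 kPa)(28.9 − 56 L) = -720.7 J.
W_total = 1355 − 720.7 = 634.3 J.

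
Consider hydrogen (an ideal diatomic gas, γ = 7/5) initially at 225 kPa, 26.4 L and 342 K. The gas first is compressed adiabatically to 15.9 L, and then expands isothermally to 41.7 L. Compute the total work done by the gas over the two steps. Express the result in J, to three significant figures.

W_total ≈ 3680 J

Step 1 (adiabatic): W = (P₁V₁ − P₂V₂)/(γ−1) = (5940 − 7276)/0.4 = -3339 J.
After step 1: P = 457.6 kPa, V = 15.9 L, T = 418.9 K.
Step 2 (isothermal): W = P₁V₁ ln(V₂/V₁) = (7276) ln(41.7/15.9) = 7015 J.
W_total = -3339 + 7015 = 3676 J.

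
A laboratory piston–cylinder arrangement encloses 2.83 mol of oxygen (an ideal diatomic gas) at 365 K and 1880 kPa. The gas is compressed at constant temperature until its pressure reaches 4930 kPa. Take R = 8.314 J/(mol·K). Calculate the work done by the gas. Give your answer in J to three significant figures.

W ≈ -8280 J

Isothermal process: W = nRT ln(V₂/V₁) = nRT ln(P₁/P₂).
W = (2.83)(8.314)(365) × ln(1880/4930)
  = 8588 × ln(0.3813) = 8588 × -0.9641
W_by_gas = -8279 J.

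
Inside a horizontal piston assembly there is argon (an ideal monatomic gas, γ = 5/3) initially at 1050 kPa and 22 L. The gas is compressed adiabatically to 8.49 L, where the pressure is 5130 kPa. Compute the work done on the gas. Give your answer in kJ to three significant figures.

Adiabatic: W = (P₁V₁ − P₂V₂)/(γ − 1) with γ = 5/3.
P₁V₁ = 23100 J, P₂V₂ = 43554 J.
W = (23100 − 43554) / 0.6667 = -30681 J.
Work on gas = −W_by = 30681 J.

W ≈ 30.7 kJ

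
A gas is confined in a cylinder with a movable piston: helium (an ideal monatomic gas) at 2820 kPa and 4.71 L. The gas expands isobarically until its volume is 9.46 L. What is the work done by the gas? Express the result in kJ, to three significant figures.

W ≈ 13.4 kJ

Isobaric: W = P ΔV.
W = (2820 kPa)(9.46 − 4.71 L) = (2820)(4.75) = 13395 J.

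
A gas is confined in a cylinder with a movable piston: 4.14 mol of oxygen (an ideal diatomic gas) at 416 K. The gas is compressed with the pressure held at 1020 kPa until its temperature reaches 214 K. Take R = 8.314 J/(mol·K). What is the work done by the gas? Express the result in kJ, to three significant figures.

Isobaric: W = P ΔV = nR ΔT.
W = (4.14)(8.314)(214 − 416) = -6953 J.

W ≈ -6.95 kJ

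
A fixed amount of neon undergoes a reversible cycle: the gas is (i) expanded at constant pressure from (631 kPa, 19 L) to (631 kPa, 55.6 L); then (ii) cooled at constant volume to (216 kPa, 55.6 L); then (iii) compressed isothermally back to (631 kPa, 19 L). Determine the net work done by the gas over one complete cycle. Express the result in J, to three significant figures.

Leg (i): W = PΔV = (631)(55.6 − 19) = 23095 J.
Leg (ii): W = 0.
Leg (iii): W = PᵢVᵢ ln(V_f/Vᵢ) = (12010) ln(19/55.6) = -12895 J.
W_net = 23095 − 12895 = 10199 J.

W_net ≈ 10200 J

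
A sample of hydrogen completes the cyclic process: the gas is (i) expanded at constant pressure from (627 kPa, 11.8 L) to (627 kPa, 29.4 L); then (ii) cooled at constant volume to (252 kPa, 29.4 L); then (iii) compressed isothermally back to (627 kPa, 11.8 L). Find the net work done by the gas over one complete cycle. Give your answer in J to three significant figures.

Leg (i): W = PΔV = (627)(29.4 − 11.8) = 11035 J.
Leg (ii): W = 0.
Leg (iii): W = PᵢVᵢ ln(V_f/Vᵢ) = (7409) ln(11.8/29.4) = -6763 J.
W_net = 11035 − 6763 = 4272 J.

W_net ≈ 4270 J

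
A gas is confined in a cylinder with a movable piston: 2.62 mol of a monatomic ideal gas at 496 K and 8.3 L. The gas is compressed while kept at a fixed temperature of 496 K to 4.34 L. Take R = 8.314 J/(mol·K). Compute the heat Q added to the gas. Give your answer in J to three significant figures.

Isothermal ⇒ ΔU = 0, so Q = W = nRT ln(V₂/V₁).
Q = (2.62)(8.314)(496) ln(4.34/8.3) = 10804 × -0.6484 = -7005 J.

Q ≈ -7010 J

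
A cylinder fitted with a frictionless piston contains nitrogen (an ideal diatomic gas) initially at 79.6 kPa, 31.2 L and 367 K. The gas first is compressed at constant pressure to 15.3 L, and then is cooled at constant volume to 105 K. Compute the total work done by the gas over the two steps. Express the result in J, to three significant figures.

W_total ≈ -1270 J

Step 1 (isobaric): W = PΔV = (79.6 kPa)(15.3 − 31.2 L) = -1266 J.
Step 2 (isochoric): W = 0 (constant volume).
W_total = -1266 + 0 = -1266 J.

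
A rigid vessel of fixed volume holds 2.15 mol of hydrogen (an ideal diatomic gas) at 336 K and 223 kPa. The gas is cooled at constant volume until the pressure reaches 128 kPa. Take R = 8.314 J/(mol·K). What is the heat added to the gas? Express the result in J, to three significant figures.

Q ≈ -6400 J

Constant volume ⇒ W = 0, so Q = ΔU = nCᵥΔT with Cᵥ = 5R/2 = 20.79 J/(mol·K).
At constant V, T₂/T₁ = P₂/P₁ ⇒ ΔT = T₁(P₂/P₁ − 1) = 336·(128/223 − 1) = -143.1 K.
ΔU = (2.15)(20.79)(-143.1) = -6397 J.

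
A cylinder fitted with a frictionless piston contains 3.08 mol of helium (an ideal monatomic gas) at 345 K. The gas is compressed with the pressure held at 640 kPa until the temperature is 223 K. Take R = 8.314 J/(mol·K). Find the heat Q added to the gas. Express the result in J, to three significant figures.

Isobaric: W = nRΔT = (3.08)(8.314)(-122) = -3124 J.
ΔU = nCᵥΔT with Cᵥ = 3R/2: ΔU = (3.08)(12.47)(-122) = -4686 J.
Q = ΔU + W = -4686 − 3124 = -7810 J.

Q ≈ -7810 J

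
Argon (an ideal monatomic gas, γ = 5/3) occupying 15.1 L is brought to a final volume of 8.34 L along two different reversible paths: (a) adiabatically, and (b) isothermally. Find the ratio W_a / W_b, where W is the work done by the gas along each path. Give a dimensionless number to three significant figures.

W_a / W_b ≈ 1.23

Path (a) adiabatic: W = P₁V₁(1 − (V₁/V₂)^(γ−1))/(γ−1) → W_a/(P₁V₁) = -0.7283.
Path (b) isothermal: W = P₁V₁ ln(V₂/V₁) → W_b/(P₁V₁) = -0.5936.
W_a / W_b = -0.7283 / -0.5936 = 1.227.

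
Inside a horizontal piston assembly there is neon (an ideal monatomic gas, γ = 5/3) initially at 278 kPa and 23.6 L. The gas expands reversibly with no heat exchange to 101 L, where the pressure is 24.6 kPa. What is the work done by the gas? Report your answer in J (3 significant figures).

W ≈ 6110 J

Adiabatic: W = (P₁V₁ − P₂V₂)/(γ − 1) with γ = 5/3.
P₁V₁ = 6561 J, P₂V₂ = 2485 J.
W = (6561 − 2485) / 0.6667 = 6114 J.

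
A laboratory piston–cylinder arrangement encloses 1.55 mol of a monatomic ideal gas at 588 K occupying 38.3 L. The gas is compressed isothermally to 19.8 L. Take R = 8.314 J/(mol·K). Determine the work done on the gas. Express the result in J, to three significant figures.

W ≈ 5000 J

Isothermal: W = nRT ln(V₂/V₁).
W = (1.55)(8.314)(588) × ln(19.8/38.3)
  = 7577 × -0.6598
W_by_gas = -4999 J; work on gas = −W_by = 4999 J.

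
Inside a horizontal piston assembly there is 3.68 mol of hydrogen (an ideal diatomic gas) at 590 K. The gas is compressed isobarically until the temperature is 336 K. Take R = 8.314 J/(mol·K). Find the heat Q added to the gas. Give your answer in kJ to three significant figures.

Q ≈ -27.2 kJ

Isobaric: W = nRΔT = (3.68)(8.314)(-254) = -7771 J.
ΔU = nCᵥΔT with Cᵥ = 5R/2: ΔU = (3.68)(20.79)(-254) = -19428 J.
Q = ΔU + W = -19428 − 7771 = -27199 J.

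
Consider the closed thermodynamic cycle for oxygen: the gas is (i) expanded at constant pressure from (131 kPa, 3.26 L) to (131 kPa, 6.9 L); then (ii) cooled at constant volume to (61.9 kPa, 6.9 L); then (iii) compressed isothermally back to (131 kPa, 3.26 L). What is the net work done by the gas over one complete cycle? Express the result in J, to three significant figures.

W_net ≈ 157 J

Leg (i): W = PΔV = (131)(6.9 − 3.26) = 476.8 J.
Leg (ii): W = 0.
Leg (iii): W = PᵢVᵢ ln(V_f/Vᵢ) = (427.1) ln(3.26/6.9) = -320.2 J.
W_net = 476.8 − 320.2 = 156.6 J.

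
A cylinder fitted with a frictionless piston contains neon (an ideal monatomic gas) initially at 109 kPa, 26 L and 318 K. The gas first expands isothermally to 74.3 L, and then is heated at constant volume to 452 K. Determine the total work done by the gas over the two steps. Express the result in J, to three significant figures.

Step 1 (isothermal): W = P₁V₁ ln(V₂/V₁) = (2834) ln(74.3/26) = 2976 J.
Step 2 (isochoric): W = 0 (constant volume).
W_total = 2976 + 0 = 2976 J.

W_total ≈ 2980 J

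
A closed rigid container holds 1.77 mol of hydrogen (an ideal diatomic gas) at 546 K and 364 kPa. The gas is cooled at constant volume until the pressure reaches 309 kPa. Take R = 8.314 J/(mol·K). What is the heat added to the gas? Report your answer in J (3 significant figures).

Constant volume ⇒ W = 0, so Q = ΔU = nCᵥΔT with Cᵥ = 5R/2 = 20.79 J/(mol·K).
At constant V, T₂/T₁ = P₂/P₁ ⇒ ΔT = T₁(P₂/P₁ − 1) = 546·(309/364 − 1) = -82.5 K.
ΔU = (1.77)(20.79)(-82.5) = -3035 J.

Q ≈ -3040 J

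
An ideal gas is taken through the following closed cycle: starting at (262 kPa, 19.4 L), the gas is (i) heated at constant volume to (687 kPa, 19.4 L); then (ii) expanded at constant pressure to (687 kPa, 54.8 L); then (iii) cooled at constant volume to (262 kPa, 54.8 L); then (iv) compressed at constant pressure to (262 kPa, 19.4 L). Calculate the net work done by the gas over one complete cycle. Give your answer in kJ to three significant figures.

W_net ≈ 15.0 kJ

Constant-volume legs do no work.
W(ii) = (687)(54.8 − 19.4) = 24320 J; W(iv) = (262)(19.4 − 54.8) = -9275 J.
W_net = 24320 − 9275 = 15045 J (the clockwise enclosed area).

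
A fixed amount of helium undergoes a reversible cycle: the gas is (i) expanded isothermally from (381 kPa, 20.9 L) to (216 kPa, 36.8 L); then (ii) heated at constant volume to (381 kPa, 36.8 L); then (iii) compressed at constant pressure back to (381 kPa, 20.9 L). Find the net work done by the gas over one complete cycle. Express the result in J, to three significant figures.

Leg (i): W = PᵢVᵢ ln(V_f/Vᵢ) = (7963) ln(36.8/20.9) = 4505 J.
Leg (ii): W = 0.
Leg (iii): W = PΔV = (381)(20.9 − 36.8) = -6058 J.
W_net = 4505 − 6058 = -1553 J.

W_net ≈ -1550 J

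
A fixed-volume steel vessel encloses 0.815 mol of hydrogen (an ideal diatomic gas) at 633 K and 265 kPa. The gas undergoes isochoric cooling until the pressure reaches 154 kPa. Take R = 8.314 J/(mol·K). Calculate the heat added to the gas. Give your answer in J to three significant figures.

Q ≈ -4490 J

Constant volume ⇒ W = 0, so Q = ΔU = nCᵥΔT with Cᵥ = 5R/2 = 20.79 J/(mol·K).
At constant V, T₂/T₁ = P₂/P₁ ⇒ ΔT = T₁(P₂/P₁ − 1) = 633·(154/265 − 1) = -265.1 K.
ΔU = (0.815)(20.79)(-265.1) = -4491 J.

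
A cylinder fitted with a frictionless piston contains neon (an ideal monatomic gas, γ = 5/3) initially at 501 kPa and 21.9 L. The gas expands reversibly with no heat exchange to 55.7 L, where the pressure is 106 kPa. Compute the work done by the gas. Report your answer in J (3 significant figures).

Adiabatic: W = (P₁V₁ − P₂V₂)/(γ − 1) with γ = 5/3.
P₁V₁ = 10972 J, P₂V₂ = 5904 J.
W = (10972 − 5904) / 0.6667 = 7602 J.

W ≈ 7600 J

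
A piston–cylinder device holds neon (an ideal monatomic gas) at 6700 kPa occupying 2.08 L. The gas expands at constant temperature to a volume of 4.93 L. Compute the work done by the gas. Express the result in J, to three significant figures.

Isothermal: W = nRT ln(V₂/V₁) = P₁V₁ ln(V₂/V₁).
P₁V₁ = (6700 kPa)(2.08 L) = 13936 J.
W = 13936 × ln(4.93/2.08) = 13936 × 0.863
W_by_gas = 12026 J.

W ≈ 12000 J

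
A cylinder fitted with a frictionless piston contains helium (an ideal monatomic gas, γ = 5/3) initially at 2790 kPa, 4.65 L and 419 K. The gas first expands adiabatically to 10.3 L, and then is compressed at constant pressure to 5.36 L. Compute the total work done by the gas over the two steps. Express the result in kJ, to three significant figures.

Step 1 (adiabatic): W = (P₁V₁ − P₂V₂)/(γ−1) = (12974 − 7635)/0.667 = 8008 J.
After step 1: P = 741.2 kPa, V = 10.3 L, T = 246.6 K.
Step 2 (isobaric): W = PΔV = (741.2 kPa)(5.36 − 10.3 L) = -3662 J.
W_total = 8008 − 3662 = 4346 J.

W_total ≈ 4.35 kJ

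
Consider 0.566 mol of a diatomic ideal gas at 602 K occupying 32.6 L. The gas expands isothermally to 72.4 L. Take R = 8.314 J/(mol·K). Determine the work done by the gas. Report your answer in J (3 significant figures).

W ≈ 2260 J

Isothermal: W = nRT ln(V₂/V₁).
W = (0.566)(8.314)(602) × ln(72.4/32.6)
  = 2833 × 0.7979
W_by_gas = 2260 J.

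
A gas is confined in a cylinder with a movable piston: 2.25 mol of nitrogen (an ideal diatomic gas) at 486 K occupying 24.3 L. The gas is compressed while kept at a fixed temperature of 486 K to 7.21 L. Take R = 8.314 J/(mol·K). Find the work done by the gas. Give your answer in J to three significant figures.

W ≈ -11000 J

Isothermal: W = nRT ln(V₂/V₁).
W = (2.25)(8.314)(486) × ln(7.21/24.3)
  = 9091 × -1.215
W_by_gas = -11046 J.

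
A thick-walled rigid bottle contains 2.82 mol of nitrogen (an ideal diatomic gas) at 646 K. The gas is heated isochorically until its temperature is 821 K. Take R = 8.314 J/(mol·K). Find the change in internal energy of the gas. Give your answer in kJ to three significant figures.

Constant volume ⇒ W = 0, so Q = ΔU = nCᵥΔT with Cᵥ = 5R/2 = 20.79 J/(mol·K).
ΔU = (2.82)(20.79)(821 − 646) = 10257 J.

ΔU ≈ 10.3 kJ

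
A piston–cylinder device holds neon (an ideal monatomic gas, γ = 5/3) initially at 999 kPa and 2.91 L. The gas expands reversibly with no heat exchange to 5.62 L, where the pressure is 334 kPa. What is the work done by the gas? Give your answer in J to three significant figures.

W ≈ 1550 J

Adiabatic: W = (P₁V₁ − P₂V₂)/(γ − 1) with γ = 5/3.
P₁V₁ = 2907 J, P₂V₂ = 1877 J.
W = (2907 − 1877) / 0.6667 = 1545 J.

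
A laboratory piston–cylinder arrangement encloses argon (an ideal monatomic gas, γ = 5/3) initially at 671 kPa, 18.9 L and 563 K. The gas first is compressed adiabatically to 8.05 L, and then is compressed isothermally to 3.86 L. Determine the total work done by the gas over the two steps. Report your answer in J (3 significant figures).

W_total ≈ -31000 J

Step 1 (adiabatic): W = (P₁V₁ − P₂V₂)/(γ−1) = (12682 − 22402)/0.667 = -14581 J.
After step 1: P = 2783 kPa, V = 8.05 L, T = 994.5 K.
Step 2 (isothermal): W = P₁V₁ ln(V₂/V₁) = (22402) ln(3.86/8.05) = -16466 J.
W_total = -14581 − 16466 = -31047 J.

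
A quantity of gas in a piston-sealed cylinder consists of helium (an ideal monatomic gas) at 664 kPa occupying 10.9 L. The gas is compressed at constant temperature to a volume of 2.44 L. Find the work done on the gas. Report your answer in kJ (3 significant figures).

Isothermal: W = nRT ln(V₂/V₁) = P₁V₁ ln(V₂/V₁).
P₁V₁ = (664 kPa)(10.9 L) = 7238 J.
W = 7238 × ln(2.44/10.9) = 7238 × -1.497
W_by_gas = -10833 J; work on gas = −W_by = 10833 J.

W ≈ 10.8 kJ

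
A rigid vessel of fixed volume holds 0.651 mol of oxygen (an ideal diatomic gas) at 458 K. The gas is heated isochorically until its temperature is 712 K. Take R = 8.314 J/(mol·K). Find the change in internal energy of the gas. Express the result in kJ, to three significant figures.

ΔU ≈ 3.44 kJ

Constant volume ⇒ W = 0, so Q = ΔU = nCᵥΔT with Cᵥ = 5R/2 = 20.79 J/(mol·K).
ΔU = (0.651)(20.79)(712 − 458) = 3437 J.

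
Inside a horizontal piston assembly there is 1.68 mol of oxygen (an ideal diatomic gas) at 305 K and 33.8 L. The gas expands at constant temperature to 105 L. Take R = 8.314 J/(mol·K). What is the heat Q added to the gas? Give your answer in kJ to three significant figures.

Q ≈ 4.83 kJ

Isothermal ⇒ ΔU = 0, so Q = W = nRT ln(V₂/V₁).
Q = (1.68)(8.314)(305) ln(105/33.8) = 4260 × 1.133 = 4829 J.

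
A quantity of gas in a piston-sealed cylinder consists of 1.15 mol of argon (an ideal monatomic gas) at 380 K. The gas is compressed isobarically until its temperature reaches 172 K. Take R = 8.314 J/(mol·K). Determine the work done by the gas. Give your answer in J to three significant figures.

W ≈ -1990 J

Isobaric: W = P ΔV = nR ΔT.
W = (1.15)(8.314)(172 − 380) = -1989 J.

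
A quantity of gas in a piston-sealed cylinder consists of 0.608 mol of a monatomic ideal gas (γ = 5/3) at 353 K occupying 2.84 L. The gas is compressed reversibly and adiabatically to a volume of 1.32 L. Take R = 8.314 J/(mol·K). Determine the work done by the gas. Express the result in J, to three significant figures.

Adiabatic: TV^(γ−1) = const with γ = 5/3.
T₂ = T₁ (V₁/V₂)^(γ−1) = 353 × (2.84/1.32)^0.667 = 353 × 1.667 = 588.3 K.
W_by = nCᵥ(T₁ − T₂) = (0.608)(12.47)(353 − 588.3) = -1784 J.

W ≈ -1780 J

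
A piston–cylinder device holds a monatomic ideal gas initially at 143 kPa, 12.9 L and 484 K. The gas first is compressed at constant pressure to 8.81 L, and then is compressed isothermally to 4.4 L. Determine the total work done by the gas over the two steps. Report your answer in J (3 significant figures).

Step 1 (isobaric): W = PΔV = (143 kPa)(8.81 − 12.9 L) = -584.9 J.
After step 1: P = 143 kPa, V = 8.81 L, T = 330.5 K.
Step 2 (isothermal): W = P₁V₁ ln(V₂/V₁) = (1260) ln(4.4/8.81) = -874.7 J.
W_total = -584.9 − 874.7 = -1460 J.

W_total ≈ -1460 J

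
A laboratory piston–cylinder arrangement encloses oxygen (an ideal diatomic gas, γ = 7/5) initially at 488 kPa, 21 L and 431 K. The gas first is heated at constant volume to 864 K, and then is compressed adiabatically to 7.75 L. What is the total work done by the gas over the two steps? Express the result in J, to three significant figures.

W_total ≈ -25200 J

Step 1 (isochoric): W = 0 (constant volume).
After step 1: P = 978.3 kPa (V unchanged).
Step 2 (adiabatic): W = (P₁V₁ − P₂V₂)/(γ−1) = (20544 − 30609)/0.4 = -25162 J.
W_total = 0 − 25162 = -25162 J.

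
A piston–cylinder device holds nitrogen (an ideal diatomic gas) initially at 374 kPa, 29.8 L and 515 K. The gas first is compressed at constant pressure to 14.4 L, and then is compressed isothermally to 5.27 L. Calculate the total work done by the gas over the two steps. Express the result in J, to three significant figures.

Step 1 (isobaric): W = PΔV = (374 kPa)(14.4 − 29.8 L) = -5760 J.
After step 1: P = 374 kPa, V = 14.4 L, T = 248.9 K.
Step 2 (isothermal): W = P₁V₁ ln(V₂/V₁) = (5386) ln(5.27/14.4) = -5414 J.
W_total = -5760 − 5414 = -11173 J.

W_total ≈ -11200 J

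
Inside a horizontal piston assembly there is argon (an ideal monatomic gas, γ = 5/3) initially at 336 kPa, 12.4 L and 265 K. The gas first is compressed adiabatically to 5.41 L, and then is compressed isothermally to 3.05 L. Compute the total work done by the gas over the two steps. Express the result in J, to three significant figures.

W_total ≈ -8770 J

Step 1 (adiabatic): W = (P₁V₁ − P₂V₂)/(γ−1) = (4166 − 7243)/0.667 = -4615 J.
After step 1: P = 1339 kPa, V = 5.41 L, T = 460.7 K.
Step 2 (isothermal): W = P₁V₁ ln(V₂/V₁) = (7243) ln(3.05/5.41) = -4151 J.
W_total = -4615 − 4151 = -8766 J.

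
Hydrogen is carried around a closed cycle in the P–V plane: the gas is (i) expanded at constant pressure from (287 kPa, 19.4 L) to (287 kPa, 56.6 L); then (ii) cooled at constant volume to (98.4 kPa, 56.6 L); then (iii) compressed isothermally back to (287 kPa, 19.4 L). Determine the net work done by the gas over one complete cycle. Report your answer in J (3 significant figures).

Leg (i): W = PΔV = (287)(56.6 − 19.4) = 10676 J.
Leg (ii): W = 0.
Leg (iii): W = PᵢVᵢ ln(V_f/Vᵢ) = (5569) ln(19.4/56.6) = -5963 J.
W_net = 10676 − 5963 = 4713 J.

W_net ≈ 4710 J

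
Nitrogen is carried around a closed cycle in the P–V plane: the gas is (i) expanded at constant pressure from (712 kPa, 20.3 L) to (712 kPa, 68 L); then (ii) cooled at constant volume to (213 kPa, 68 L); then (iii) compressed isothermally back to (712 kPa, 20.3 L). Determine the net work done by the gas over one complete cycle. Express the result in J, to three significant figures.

W_net ≈ 16500 J

Leg (i): W = PΔV = (712)(68 − 20.3) = 33962 J.
Leg (ii): W = 0.
Leg (iii): W = PᵢVᵢ ln(V_f/Vᵢ) = (14484) ln(20.3/68) = -17510 J.
W_net = 33962 − 17510 = 16453 J.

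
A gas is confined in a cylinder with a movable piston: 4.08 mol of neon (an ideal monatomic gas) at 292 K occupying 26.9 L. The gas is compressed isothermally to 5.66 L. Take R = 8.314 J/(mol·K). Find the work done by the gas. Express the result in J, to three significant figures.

Isothermal: W = nRT ln(V₂/V₁).
W = (4.08)(8.314)(292) × ln(5.66/26.9)
  = 9905 × -1.559
W_by_gas = -15439 J.

W ≈ -15400 J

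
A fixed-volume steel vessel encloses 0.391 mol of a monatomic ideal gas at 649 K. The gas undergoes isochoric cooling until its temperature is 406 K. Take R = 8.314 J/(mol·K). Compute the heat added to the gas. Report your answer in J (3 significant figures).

Constant volume ⇒ W = 0, so Q = ΔU = nCᵥΔT with Cᵥ = 3R/2 = 12.47 J/(mol·K).
ΔU = (0.391)(12.47)(406 − 649) = -1185 J.

Q ≈ -1180 J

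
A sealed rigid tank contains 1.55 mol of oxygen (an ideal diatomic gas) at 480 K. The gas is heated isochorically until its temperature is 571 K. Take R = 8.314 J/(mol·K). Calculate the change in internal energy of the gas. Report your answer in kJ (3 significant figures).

Constant volume ⇒ W = 0, so Q = ΔU = nCᵥΔT with Cᵥ = 5R/2 = 20.79 J/(mol·K).
ΔU = (1.55)(20.79)(571 − 480) = 2932 J.

ΔU ≈ 2.93 kJ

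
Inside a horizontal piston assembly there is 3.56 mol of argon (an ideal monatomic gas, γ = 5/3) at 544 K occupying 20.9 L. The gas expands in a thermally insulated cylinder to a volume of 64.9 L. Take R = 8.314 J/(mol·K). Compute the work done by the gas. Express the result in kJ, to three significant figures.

W ≈ 12.8 kJ

Adiabatic: TV^(γ−1) = const with γ = 5/3.
T₂ = T₁ (V₁/V₂)^(γ−1) = 544 × (20.9/64.9)^0.667 = 544 × 0.4698 = 255.6 K.
W_by = nCᵥ(T₁ − T₂) = (3.56)(12.47)(544 − 255.6) = 12805 J.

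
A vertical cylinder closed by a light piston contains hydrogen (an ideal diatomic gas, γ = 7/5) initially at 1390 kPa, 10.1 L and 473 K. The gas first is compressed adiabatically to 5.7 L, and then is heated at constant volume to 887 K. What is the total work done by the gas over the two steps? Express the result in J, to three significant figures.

Step 1 (adiabatic): W = (P₁V₁ − P₂V₂)/(γ−1) = (14039 − 17649)/0.4 = -9024 J.
Step 2 (isochoric): W = 0 (constant volume).
W_total = -9024 + 0 = -9024 J.

W_total ≈ -9020 J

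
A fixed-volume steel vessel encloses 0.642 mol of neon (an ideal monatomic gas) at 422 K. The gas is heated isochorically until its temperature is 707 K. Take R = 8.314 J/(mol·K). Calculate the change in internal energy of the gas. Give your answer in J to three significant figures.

Constant volume ⇒ W = 0, so Q = ΔU = nCᵥΔT with Cᵥ = 3R/2 = 12.47 J/(mol·K).
ΔU = (0.642)(12.47)(707 − 422) = 2282 J.

ΔU ≈ 2280 J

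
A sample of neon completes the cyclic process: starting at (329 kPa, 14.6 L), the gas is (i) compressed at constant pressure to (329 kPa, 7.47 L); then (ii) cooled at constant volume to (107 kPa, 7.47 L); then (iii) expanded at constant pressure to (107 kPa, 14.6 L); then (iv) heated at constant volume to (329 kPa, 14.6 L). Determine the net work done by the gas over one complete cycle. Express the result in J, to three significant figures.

Constant-volume legs do no work.
W(i) = (329)(7.47 − 14.6) = -2346 J; W(iii) = (107)(14.6 − 7.47) = 762.9 J.
W_net = -2346 + 762.9 = -1583 J (the counter-clockwise enclosed area).

W_net ≈ -1580 J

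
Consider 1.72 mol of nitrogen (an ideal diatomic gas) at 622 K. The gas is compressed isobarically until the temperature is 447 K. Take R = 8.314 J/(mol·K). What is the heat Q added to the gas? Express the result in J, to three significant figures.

Q ≈ -8760 J

Isobaric: W = nRΔT = (1.72)(8.314)(-175) = -2503 J.
ΔU = nCᵥΔT with Cᵥ = 5R/2: ΔU = (1.72)(20.79)(-175) = -6256 J.
Q = ΔU + W = -6256 − 2503 = -8759 J.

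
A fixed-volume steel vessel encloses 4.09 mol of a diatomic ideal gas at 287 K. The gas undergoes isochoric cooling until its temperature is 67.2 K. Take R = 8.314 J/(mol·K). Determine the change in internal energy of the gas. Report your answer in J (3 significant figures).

ΔU ≈ -18700 J

Constant volume ⇒ W = 0, so Q = ΔU = nCᵥΔT with Cᵥ = 5R/2 = 20.79 J/(mol·K).
ΔU = (4.09)(20.79)(67.2 − 287) = -18685 J.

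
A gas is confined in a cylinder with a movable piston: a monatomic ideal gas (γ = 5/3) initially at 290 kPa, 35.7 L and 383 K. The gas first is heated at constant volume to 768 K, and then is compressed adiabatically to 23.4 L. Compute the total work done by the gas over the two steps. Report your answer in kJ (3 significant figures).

W_total ≈ -10.1 kJ

Step 1 (isochoric): W = 0 (constant volume).
After step 1: P = 581.5 kPa (V unchanged).
Step 2 (adiabatic): W = (P₁V₁ − P₂V₂)/(γ−1) = (20760 − 27513)/0.667 = -10129 J.
W_total = 0 − 10129 = -10129 J.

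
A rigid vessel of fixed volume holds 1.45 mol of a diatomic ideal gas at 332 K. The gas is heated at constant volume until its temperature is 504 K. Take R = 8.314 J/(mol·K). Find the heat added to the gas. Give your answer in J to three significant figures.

Q ≈ 5180 J

Constant volume ⇒ W = 0, so Q = ΔU = nCᵥΔT with Cᵥ = 5R/2 = 20.79 J/(mol·K).
ΔU = (1.45)(20.79)(504 − 332) = 5184 J.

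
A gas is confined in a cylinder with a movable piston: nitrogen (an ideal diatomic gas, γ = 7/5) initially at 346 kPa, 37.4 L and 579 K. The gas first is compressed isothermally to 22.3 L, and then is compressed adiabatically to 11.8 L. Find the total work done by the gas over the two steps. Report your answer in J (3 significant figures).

Step 1 (isothermal): W = P₁V₁ ln(V₂/V₁) = (12940) ln(22.3/37.4) = -6691 J.
After step 1: P = 580.3 kPa, V = 22.3 L, T = 579 K.
Step 2 (adiabatic): W = (P₁V₁ − P₂V₂)/(γ−1) = (12940 − 16692)/0.4 = -9380 J.
W_total = -6691 − 9380 = -16071 J.

W_total ≈ -16100 J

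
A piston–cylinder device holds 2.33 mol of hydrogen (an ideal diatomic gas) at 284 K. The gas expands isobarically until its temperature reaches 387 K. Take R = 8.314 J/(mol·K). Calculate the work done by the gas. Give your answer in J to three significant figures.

W ≈ 2000 J

Isobaric: W = P ΔV = nR ΔT.
W = (2.33)(8.314)(387 − 284) = 1995 J.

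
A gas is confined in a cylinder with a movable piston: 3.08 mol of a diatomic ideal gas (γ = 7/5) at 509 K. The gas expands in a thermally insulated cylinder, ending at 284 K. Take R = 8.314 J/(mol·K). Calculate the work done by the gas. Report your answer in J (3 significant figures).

Adiabatic ⇒ Q = 0, so W_by = −ΔU = nCᵥ(T₁ − T₂).
Cᵥ = 5R/2 = 20.79 J/(mol·K).
W = (3.08)(20.79)(509 − 284) = 14404 J.

W ≈ 14400 J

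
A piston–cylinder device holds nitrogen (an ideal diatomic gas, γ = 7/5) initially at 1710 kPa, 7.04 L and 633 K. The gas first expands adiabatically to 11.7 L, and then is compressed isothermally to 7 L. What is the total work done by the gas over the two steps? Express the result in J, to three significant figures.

Step 1 (adiabatic): W = (P₁V₁ − P₂V₂)/(γ−1) = (12038 − 9825)/0.4 = 5534 J.
After step 1: P = 839.7 kPa, V = 11.7 L, T = 516.6 K.
Step 2 (isothermal): W = P₁V₁ ln(V₂/V₁) = (9825) ln(7/11.7) = -5047 J.
W_total = 5534 − 5047 = 487.2 J.

W_total ≈ 487 J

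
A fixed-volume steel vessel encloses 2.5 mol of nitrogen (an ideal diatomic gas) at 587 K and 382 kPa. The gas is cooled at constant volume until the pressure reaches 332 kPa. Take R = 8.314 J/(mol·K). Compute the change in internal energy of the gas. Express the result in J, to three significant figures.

Constant volume ⇒ W = 0, so Q = ΔU = nCᵥΔT with Cᵥ = 5R/2 = 20.79 J/(mol·K).
At constant V, T₂/T₁ = P₂/P₁ ⇒ ΔT = T₁(P₂/P₁ − 1) = 587·(332/382 − 1) = -76.83 K.
ΔU = (2.5)(20.79)(-76.83) = -3992 J.

ΔU ≈ -3990 J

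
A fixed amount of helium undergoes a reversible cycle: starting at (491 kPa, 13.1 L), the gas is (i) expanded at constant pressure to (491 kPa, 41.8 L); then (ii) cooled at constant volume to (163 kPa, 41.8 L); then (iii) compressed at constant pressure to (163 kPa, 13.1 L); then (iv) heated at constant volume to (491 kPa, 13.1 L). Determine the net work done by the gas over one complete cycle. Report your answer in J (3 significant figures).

Constant-volume legs do no work.
W(i) = (491)(41.8 − 13.1) = 14092 J; W(iii) = (163)(13.1 − 41.8) = -4678 J.
W_net = 14092 − 4678 = 9414 J (the clockwise enclosed area).

W_net ≈ 9410 J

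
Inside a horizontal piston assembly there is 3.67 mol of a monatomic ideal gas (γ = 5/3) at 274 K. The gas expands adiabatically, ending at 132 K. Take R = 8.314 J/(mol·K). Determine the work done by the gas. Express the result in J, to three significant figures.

Adiabatic ⇒ Q = 0, so W_by = −ΔU = nCᵥ(T₁ − T₂).
Cᵥ = 3R/2 = 12.47 J/(mol·K).
W = (3.67)(12.47)(274 − 132) = 6499 J.

W ≈ 6500 J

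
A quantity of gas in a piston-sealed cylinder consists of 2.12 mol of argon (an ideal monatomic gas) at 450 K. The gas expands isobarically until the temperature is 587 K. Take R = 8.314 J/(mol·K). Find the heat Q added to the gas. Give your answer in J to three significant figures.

Isobaric: W = nRΔT = (2.12)(8.314)(137) = 2415 J.
ΔU = nCᵥΔT with Cᵥ = 3R/2: ΔU = (2.12)(12.47)(137) = 3622 J.
Q = ΔU + W = 3622 + 2415 = 6037 J.

Q ≈ 6040 J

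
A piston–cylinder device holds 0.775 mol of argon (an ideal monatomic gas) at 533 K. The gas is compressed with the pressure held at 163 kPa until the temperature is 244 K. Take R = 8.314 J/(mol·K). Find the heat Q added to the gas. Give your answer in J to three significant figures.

Q ≈ -4660 J

Isobaric: W = nRΔT = (0.775)(8.314)(-289) = -1862 J.
ΔU = nCᵥΔT with Cᵥ = 3R/2: ΔU = (0.775)(12.47)(-289) = -2793 J.
Q = ΔU + W = -2793 − 1862 = -4655 J.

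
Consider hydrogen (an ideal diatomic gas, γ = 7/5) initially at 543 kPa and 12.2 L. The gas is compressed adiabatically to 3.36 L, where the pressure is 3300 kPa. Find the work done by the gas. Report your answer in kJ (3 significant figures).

Adiabatic: W = (P₁V₁ − P₂V₂)/(γ − 1) with γ = 7/5.
P₁V₁ = 6625 J, P₂V₂ = 11088 J.
W = (6625 − 11088) / 0.4 = -11159 J.

W ≈ -11.2 kJ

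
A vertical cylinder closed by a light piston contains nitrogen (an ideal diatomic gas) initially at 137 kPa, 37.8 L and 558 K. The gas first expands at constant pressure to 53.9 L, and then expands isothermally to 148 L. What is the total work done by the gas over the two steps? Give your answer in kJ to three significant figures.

W_total ≈ 9.66 kJ

Step 1 (isobaric): W = PΔV = (137 kPa)(53.9 − 37.8 L) = 2206 J.
After step 1: P = 137 kPa, V = 53.9 L, T = 795.7 K.
Step 2 (isothermal): W = P₁V₁ ln(V₂/V₁) = (7384) ln(148/53.9) = 7459 J.
W_total = 2206 + 7459 = 9664 J.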